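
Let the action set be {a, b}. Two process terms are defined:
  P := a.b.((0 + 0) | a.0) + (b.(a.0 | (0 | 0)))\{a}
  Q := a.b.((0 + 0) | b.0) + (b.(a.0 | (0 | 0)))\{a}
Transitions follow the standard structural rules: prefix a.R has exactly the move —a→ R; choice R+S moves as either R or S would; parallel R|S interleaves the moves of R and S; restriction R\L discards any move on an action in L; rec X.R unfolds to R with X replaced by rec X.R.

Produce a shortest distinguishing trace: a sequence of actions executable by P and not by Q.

P's transition system — 5 states:
  p0 = a.b.((0 + 0) | a.0) + (b.(a.0 | (0 | 0)))\{a} → ··a··> p1, ··b··> p2
  p1 = b.((0 + 0) | a.0) → ··b··> p3
  p2 = (a.0 | (0 | 0))\{a} → (no moves)
  p3 = (0 + 0) | a.0 → ··a··> p4
  p4 = (0 + 0) | 0 → (no moves)
Q's transition system — 5 states:
  q0 = a.b.((0 + 0) | b.0) + (b.(a.0 | (0 | 0)))\{a} → ··a··> q1, ··b··> q2
  q1 = b.((0 + 0) | b.0) → ··b··> q3
  q2 = (a.0 | (0 | 0))\{a} → (no moves)
  q3 = (0 + 0) | b.0 → ··b··> q4
  q4 = (0 + 0) | 0 → (no moves)
Trace ⟨aba⟩ through P, begin at {p0}:
  [1] a ⇒ {p1}
  [2] b ⇒ {p3}
  [3] a ⇒ {p4}
  ✓ P
Trace ⟨aba⟩ through Q, begin at {q0}:
  [1] a ⇒ {q1}
  [2] b ⇒ {q3}
  [3] a ⇒ ∅ (Q stuck)

aba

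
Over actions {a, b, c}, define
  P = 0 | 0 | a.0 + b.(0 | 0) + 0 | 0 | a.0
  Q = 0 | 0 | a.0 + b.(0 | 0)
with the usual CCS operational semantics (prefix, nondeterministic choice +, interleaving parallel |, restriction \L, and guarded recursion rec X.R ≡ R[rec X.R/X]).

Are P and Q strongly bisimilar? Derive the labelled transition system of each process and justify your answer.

YES

Reachable graph of P (3 states):
  m0 = 0 | 0 | a.0 + b.(0 | 0) + 0 | 0 | a.0 :: ··a··> m1, ··b··> m2
  m1 = 0 | 0 | 0 :: ·
  m2 = 0 | 0 :: ·
Reachable graph of Q (3 states):
  n0 = 0 | 0 | a.0 + b.(0 | 0) :: ··a··> n1, ··b··> n2
  n1 = 0 | 0 | 0 :: ·
  n2 = 0 | 0 :: ·
Bisimilarity quotient blocks:
  B0 = {m0, n0}
  B1 = {m1, m2, n1, n2}
m0 ∈ B0, n0 ∈ B0 → same block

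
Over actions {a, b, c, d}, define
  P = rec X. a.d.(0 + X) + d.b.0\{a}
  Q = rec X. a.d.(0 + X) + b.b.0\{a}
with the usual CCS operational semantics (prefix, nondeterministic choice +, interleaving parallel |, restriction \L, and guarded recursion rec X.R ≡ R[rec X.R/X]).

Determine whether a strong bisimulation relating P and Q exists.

P ≁ Q

Reachable graph of P (5 states):
  u0 = rec X. a.d.(0 + X) + d.b.0\{a} | --a--▸ u1, --d--▸ u2
  u1 = d.(0 + (rec X. a.d.(0 + X) + d.b.0\{a})) | --d--▸ u3
  u2 = b.0\{a} | --b--▸ u4
  u3 = 0 + (rec X. a.d.(0 + X) + d.b.0\{a}) | --a--▸ u1, --d--▸ u2
  u4 = 0\{a} | stopped
Reachable graph of Q (5 states):
  v0 = rec X. a.d.(0 + X) + b.b.0\{a} | --a--▸ v1, --b--▸ v2
  v1 = d.(0 + (rec X. a.d.(0 + X) + b.b.0\{a})) | --d--▸ v3
  v2 = b.0\{a} | --b--▸ v4
  v3 = 0 + (rec X. a.d.(0 + X) + b.b.0\{a}) | --a--▸ v1, --b--▸ v2
  v4 = 0\{a} | stopped
Partition-refinement fixed point:
  B0 = {u0, u3}
  B1 = {u2, v2}
  B2 = {u4, v4}
  B3 = {u1}
  B4 = {v0, v3}
  B5 = {v1}
u0 ∈ B0, v0 ∈ B4 → different blocks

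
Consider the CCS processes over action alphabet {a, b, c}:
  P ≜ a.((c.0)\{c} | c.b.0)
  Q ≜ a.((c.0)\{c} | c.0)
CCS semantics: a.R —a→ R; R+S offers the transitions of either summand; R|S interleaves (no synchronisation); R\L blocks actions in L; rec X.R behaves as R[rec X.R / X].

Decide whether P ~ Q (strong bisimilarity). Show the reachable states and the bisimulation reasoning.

NO

P's transition system — 4 states:
  m0 = a.((c.0)\{c} | c.b.0) | =a=> m1
  m1 = (c.0)\{c} | c.b.0 | =c=> m2
  m2 = (c.0)\{c} | b.0 | =b=> m3
  m3 = (c.0)\{c} | 0 | (no moves)
Q's transition system — 3 states:
  n0 = a.((c.0)\{c} | c.0) | =a=> n1
  n1 = (c.0)\{c} | c.0 | =c=> n2
  n2 = (c.0)\{c} | 0 | (no moves)
Partition-refinement fixed point:
  B0 = {m0}
  B1 = {m1}
  B2 = {m2}
  B3 = {m3, n2}
  B4 = {n0}
  B5 = {n1}
m0 ∈ B0, n0 ∈ B4 → different blocks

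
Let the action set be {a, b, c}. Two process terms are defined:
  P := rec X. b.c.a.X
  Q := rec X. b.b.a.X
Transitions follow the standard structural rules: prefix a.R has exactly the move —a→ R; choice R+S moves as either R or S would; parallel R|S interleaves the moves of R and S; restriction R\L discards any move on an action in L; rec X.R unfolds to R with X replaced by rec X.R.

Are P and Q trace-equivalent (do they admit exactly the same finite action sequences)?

Reachable graph of P (3 states):
  s0 = rec X. b.c.a.X | ··b··> s1
  s1 = c.a.(rec X. b.c.a.X) | ··c··> s2
  s2 = a.(rec X. b.c.a.X) | ··a··> s0
Reachable graph of Q (3 states):
  t0 = rec X. b.b.a.X | ··b··> t1
  t1 = b.a.(rec X. b.b.a.X) | ··b··> t2
  t2 = a.(rec X. b.b.a.X) | ··a··> t0
Trace ⟨bc⟩ through P, begin at {s0}:
  [1] b ⇒ {s1}
  [2] c ⇒ {s2}
  ✓ P
Trace ⟨bc⟩ through Q, begin at {t0}:
  [1] b ⇒ {t1}
  [2] c ⇒ ∅ (Q stuck)

traces(P) ≠ traces(Q) — witness ⟨bc⟩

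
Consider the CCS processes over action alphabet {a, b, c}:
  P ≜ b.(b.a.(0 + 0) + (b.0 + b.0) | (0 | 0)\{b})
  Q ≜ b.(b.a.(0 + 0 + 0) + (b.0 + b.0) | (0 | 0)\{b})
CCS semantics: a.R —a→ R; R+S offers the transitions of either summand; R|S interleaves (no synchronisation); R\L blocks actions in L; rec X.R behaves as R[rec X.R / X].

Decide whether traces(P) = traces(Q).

P's transition system — 5 states:
  u0 = b.(b.a.(0 + 0) + (b.0 + b.0) | (0 | 0)\{b}) ⊢ =b=> u1
  u1 = b.a.(0 + 0) + (b.0 + b.0) | (0 | 0)\{b} ⊢ =b=> u2, =b=> u3
  u2 = 0 | (0 | 0)\{b} ⊢ (no moves)
  u3 = a.(0 + 0) ⊢ =a=> u4
  u4 = 0 + 0 ⊢ (no moves)
Q's transition system — 5 states:
  v0 = b.(b.a.(0 + 0 + 0) + (b.0 + b.0) | (0 | 0)\{b}) ⊢ =b=> v1
  v1 = b.a.(0 + 0 + 0) + (b.0 + b.0) | (0 | 0)\{b} ⊢ =b=> v2, =b=> v3
  v2 = 0 | (0 | 0)\{b} ⊢ (no moves)
  v3 = a.(0 + 0 + 0) ⊢ =a=> v4
  v4 = 0 + 0 + 0 ⊢ (no moves)
Partition-refinement fixed point:
  B0 = {u0, v0}
  B1 = {u1, v1}
  B2 = {u2, u4, v2, v4}
  B3 = {u3, v3}
u0 ∈ B0, v0 ∈ B0 → same block
Bisimilar ⇒ trace-equivalent.

YES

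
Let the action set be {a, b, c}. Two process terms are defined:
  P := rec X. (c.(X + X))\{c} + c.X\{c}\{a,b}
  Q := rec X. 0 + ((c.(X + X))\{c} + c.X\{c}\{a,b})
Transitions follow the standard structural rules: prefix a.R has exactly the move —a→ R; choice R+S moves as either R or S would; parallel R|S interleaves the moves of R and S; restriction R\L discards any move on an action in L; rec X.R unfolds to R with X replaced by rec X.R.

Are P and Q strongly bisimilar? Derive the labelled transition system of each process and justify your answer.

P's transition system — 2 states:
  s0 = rec X. (c.(X + X))\{c} + c.X\{c}\{a,b} | -c-> s1
  s1 = (rec X. (c.(X + X))\{c} + c.X\{c}\{a,b})\{c}\{a,b} | ·
Q's transition system — 2 states:
  t0 = rec X. 0 + ((c.(X + X))\{c} + c.X\{c}\{a,b}) | -c-> t1
  t1 = (rec X. 0 + ((c.(X + X))\{c} + c.X\{c}\{a,b}))\{c}\{a,b} | ·
Coarsest stable partition (strong bisimilarity classes):
  B0 = {s0, t0}
  B1 = {s1, t1}
s0 ∈ B0, t0 ∈ B0 → same block

P ~ Q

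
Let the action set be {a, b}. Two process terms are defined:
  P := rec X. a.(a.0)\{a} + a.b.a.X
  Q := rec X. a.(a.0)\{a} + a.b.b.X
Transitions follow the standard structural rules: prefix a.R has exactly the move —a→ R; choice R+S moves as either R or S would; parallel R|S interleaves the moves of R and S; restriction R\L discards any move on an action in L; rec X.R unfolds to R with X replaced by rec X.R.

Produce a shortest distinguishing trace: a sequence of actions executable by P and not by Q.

Reachable graph of P (4 states):
  p0 = rec X. a.(a.0)\{a} + a.b.a.X :: =a=> p1, =a=> p2
  p1 = (a.0)\{a} :: stopped
  p2 = b.a.(rec X. a.(a.0)\{a} + a.b.a.X) :: =b=> p3
  p3 = a.(rec X. a.(a.0)\{a} + a.b.a.X) :: =a=> p0
Reachable graph of Q (4 states):
  q0 = rec X. a.(a.0)\{a} + a.b.b.X :: =a=> q1, =a=> q2
  q1 = (a.0)\{a} :: stopped
  q2 = b.b.(rec X. a.(a.0)\{a} + a.b.b.X) :: =b=> q3
  q3 = b.(rec X. a.(a.0)\{a} + a.b.b.X) :: =b=> q0
Executing aba from P (initial set {p0}):
  [1] a ⇒ {p1, p2}
  [2] b ⇒ {p3}
  [3] a ⇒ {p0}
  — P admits the full trace.
Executing aba from Q (initial set {q0}):
  [1] a ⇒ {q1, q2}
  [2] b ⇒ {q3}
  [3] a ⇒ ∅  — Q cannot continue

aba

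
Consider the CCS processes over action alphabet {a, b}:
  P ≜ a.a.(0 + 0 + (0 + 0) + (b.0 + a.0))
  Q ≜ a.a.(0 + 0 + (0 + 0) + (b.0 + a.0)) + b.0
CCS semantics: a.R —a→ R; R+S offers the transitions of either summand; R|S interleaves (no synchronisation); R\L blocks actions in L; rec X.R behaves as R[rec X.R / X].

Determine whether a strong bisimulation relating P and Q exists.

not bisimilar

Reachable graph of P (4 states):
  u0 = a.a.(0 + 0 + (0 + 0) + (b.0 + a.0)) has moves --a--▸ u1
  u1 = a.(0 + 0 + (0 + 0) + (b.0 + a.0)) has moves --a--▸ u2
  u2 = 0 + 0 + (0 + 0) + (b.0 + a.0) has moves --a--▸ u3, --b--▸ u3
  u3 = 0 has moves deadlocked
Reachable graph of Q (4 states):
  v0 = a.a.(0 + 0 + (0 + 0) + (b.0 + a.0)) + b.0 has moves --a--▸ v1, --b--▸ v2
  v1 = a.(0 + 0 + (0 + 0) + (b.0 + a.0)) has moves --a--▸ v3
  v2 = 0 has moves deadlocked
  v3 = 0 + 0 + (0 + 0) + (b.0 + a.0) has moves --a--▸ v2, --b--▸ v2
Partition-refinement fixed point:
  B0 = {u0}
  B1 = {u1, v1}
  B2 = {u2, v3}
  B3 = {u3, v2}
  B4 = {v0}
u0 ∈ B0, v0 ∈ B4 → different blocks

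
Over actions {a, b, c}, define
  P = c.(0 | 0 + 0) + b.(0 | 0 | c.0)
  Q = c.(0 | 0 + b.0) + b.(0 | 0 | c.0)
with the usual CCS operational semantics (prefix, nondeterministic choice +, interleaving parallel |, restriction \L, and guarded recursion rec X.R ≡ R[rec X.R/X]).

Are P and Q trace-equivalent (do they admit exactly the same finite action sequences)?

traces(P) ≠ traces(Q) — witness ⟨cb⟩

P's transition system — 4 states:
  u0 = c.(0 | 0 + 0) + b.(0 | 0 | c.0) ⊢ -b-> u1, -c-> u2
  u1 = 0 | 0 | c.0 ⊢ -c-> u3
  u2 = 0 | 0 + 0 ⊢ ·
  u3 = 0 | 0 | 0 ⊢ ·
Q's transition system — 5 states:
  v0 = c.(0 | 0 + b.0) + b.(0 | 0 | c.0) ⊢ -b-> v1, -c-> v2
  v1 = 0 | 0 | c.0 ⊢ -c-> v3
  v2 = 0 | 0 + b.0 ⊢ -b-> v4
  v3 = 0 | 0 | 0 ⊢ ·
  v4 = 0 ⊢ ·
Executing cb from Q (initial set {v0}):
  step 1 (c): {v2}
  step 2 (b): {v4}
  ✓ Q
Executing cb from P (initial set {u0}):
  step 1 (c): {u2}
  step 2 (b): ∅ (P stuck)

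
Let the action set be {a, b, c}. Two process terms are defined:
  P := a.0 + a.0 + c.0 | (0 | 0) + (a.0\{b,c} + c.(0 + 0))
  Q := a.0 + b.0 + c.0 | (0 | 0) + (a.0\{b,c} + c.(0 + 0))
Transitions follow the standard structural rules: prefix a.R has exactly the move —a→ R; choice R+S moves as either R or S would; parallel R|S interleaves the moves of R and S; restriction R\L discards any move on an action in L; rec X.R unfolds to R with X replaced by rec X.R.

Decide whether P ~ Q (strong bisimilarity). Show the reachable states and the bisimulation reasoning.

not bisimilar

Reachable graph of P (5 states):
  u0 = a.0 + a.0 + c.0 | (0 | 0) + (a.0\{b,c} + c.(0 + 0)) | -a-> u1, -a-> u2, -c-> u3, -c-> u4
  u1 = 0 | (no moves)
  u2 = 0\{b,c} | (no moves)
  u3 = 0 + 0 | (no moves)
  u4 = 0 | (0 | 0) | (no moves)
Reachable graph of Q (5 states):
  v0 = a.0 + b.0 + c.0 | (0 | 0) + (a.0\{b,c} + c.(0 + 0)) | -a-> v1, -a-> v2, -b-> v1, -c-> v3, -c-> v4
  v1 = 0 | (no moves)
  v2 = 0\{b,c} | (no moves)
  v3 = 0 + 0 | (no moves)
  v4 = 0 | (0 | 0) | (no moves)
Partition-refinement fixed point:
  B0 = {u0}
  B1 = {u1, u2, u3, u4, v1, v2, v3, v4}
  B2 = {v0}
u0 ∈ B0, v0 ∈ B2 → different blocks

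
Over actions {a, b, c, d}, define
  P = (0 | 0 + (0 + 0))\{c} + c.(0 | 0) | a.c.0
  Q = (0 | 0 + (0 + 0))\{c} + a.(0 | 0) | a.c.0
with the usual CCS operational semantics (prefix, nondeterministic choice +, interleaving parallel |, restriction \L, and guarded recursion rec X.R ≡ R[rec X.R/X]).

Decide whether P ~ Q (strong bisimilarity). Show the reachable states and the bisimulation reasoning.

P ≁ Q

LTS(P): 6 reachable states
  p0 = (0 | 0 + (0 + 0))\{c} + c.(0 | 0) | a.c.0 has moves ··a··> p1, ··c··> p2
  p1 = c.(0 | 0) | c.0 has moves ··c··> p3, ··c··> p4
  p2 = 0 | 0 | a.c.0 has moves ··a··> p3
  p3 = 0 | 0 | c.0 has moves ··c··> p5
  p4 = c.(0 | 0) | 0 has moves ··c··> p5
  p5 = 0 | 0 | 0 has moves ·
LTS(Q): 6 reachable states
  q0 = (0 | 0 + (0 + 0))\{c} + a.(0 | 0) | a.c.0 has moves ··a··> q1, ··a··> q2
  q1 = 0 | 0 | a.c.0 has moves ··a··> q3
  q2 = a.(0 | 0) | c.0 has moves ··a··> q3, ··c··> q4
  q3 = 0 | 0 | c.0 has moves ··c··> q5
  q4 = a.(0 | 0) | 0 has moves ··a··> q5
  q5 = 0 | 0 | 0 has moves ·
Partition-refinement fixed point:
  B0 = {p0}
  B1 = {p1}
  B2 = {p3, p4, q3}
  B3 = {p5, q5}
  B4 = {p2, q1}
  B5 = {q0}
  B6 = {q2}
  B7 = {q4}
p0 ∈ B0, q0 ∈ B5 → different blocks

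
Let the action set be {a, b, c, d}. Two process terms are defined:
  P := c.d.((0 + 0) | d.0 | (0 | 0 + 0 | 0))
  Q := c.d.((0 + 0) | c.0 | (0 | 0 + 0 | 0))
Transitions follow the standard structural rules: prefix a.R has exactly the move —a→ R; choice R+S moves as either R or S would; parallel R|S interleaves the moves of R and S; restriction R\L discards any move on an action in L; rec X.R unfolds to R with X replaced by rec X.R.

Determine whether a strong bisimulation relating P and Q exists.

not bisimilar

P's transition system — 4 states:
  m0 = c.d.((0 + 0) | d.0 | (0 | 0 + 0 | 0)) ⊢ -c-> m1
  m1 = d.((0 + 0) | d.0 | (0 | 0 + 0 | 0)) ⊢ -d-> m2
  m2 = (0 + 0) | d.0 | (0 | 0 + 0 | 0) ⊢ -d-> m3
  m3 = (0 + 0) | 0 | (0 | 0 + 0 | 0) ⊢ ·
Q's transition system — 4 states:
  n0 = c.d.((0 + 0) | c.0 | (0 | 0 + 0 | 0)) ⊢ -c-> n1
  n1 = d.((0 + 0) | c.0 | (0 | 0 + 0 | 0)) ⊢ -d-> n2
  n2 = (0 + 0) | c.0 | (0 | 0 + 0 | 0) ⊢ -c-> n3
  n3 = (0 + 0) | 0 | (0 | 0 + 0 | 0) ⊢ ·
Bisimilarity quotient blocks:
  B0 = {m0}
  B1 = {m1}
  B2 = {m2}
  B3 = {m3, n3}
  B4 = {n0}
  B5 = {n1}
  B6 = {n2}
m0 ∈ B0, n0 ∈ B4 → different blocks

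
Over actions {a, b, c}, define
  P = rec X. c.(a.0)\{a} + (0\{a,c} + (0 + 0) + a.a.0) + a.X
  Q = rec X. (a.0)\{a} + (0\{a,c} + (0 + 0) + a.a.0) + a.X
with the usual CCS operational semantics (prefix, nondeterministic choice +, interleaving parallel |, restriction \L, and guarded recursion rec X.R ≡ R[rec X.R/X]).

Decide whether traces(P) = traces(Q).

trace-distinct — witness ⟨c⟩

Reachable graph of P (4 states):
  m0 = rec X. c.(a.0)\{a} + (0\{a,c} + (0 + 0) + a.a.0) + a.X ⊢ -a-> m0, -a-> m1, -c-> m2
  m1 = a.0 ⊢ -a-> m3
  m2 = (a.0)\{a} ⊢ deadlocked
  m3 = 0 ⊢ deadlocked
Reachable graph of Q (3 states):
  n0 = rec X. (a.0)\{a} + (0\{a,c} + (0 + 0) + a.a.0) + a.X ⊢ -a-> n0, -a-> n1
  n1 = a.0 ⊢ -a-> n2
  n2 = 0 ⊢ deadlocked
Trace ⟨c⟩ through P, begin at {m0}:
  step 1 (c): {m2}
  ✓ P
Trace ⟨c⟩ through Q, begin at {n0}:
  step 1 (c): ∅ (Q stuck)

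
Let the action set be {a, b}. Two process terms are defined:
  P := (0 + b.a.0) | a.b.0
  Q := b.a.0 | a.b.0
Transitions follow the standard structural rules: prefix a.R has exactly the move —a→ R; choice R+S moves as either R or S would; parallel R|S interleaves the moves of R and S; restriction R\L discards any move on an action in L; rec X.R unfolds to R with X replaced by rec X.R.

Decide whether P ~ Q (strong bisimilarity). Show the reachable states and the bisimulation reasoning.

LTS(P): 9 reachable states
  m0 = (0 + b.a.0) | a.b.0 ⊢ =a=> m1, =b=> m2
  m1 = (0 + b.a.0) | b.0 ⊢ =b=> m3, =b=> m4
  m2 = a.0 | a.b.0 ⊢ =a=> m4, =a=> m5
  m3 = (0 + b.a.0) | 0 ⊢ =b=> m6
  m4 = a.0 | b.0 ⊢ =a=> m7, =b=> m6
  m5 = 0 | a.b.0 ⊢ =a=> m7
  m6 = a.0 | 0 ⊢ =a=> m8
  m7 = 0 | b.0 ⊢ =b=> m8
  m8 = 0 | 0 ⊢ (no moves)
LTS(Q): 9 reachable states
  n0 = b.a.0 | a.b.0 ⊢ =a=> n1, =b=> n2
  n1 = b.a.0 | b.0 ⊢ =b=> n3, =b=> n4
  n2 = a.0 | a.b.0 ⊢ =a=> n3, =a=> n5
  n3 = a.0 | b.0 ⊢ =a=> n6, =b=> n7
  n4 = b.a.0 | 0 ⊢ =b=> n7
  n5 = 0 | a.b.0 ⊢ =a=> n6
  n6 = 0 | b.0 ⊢ =b=> n8
  n7 = a.0 | 0 ⊢ =a=> n8
  n8 = 0 | 0 ⊢ (no moves)
Bisimilarity quotient blocks:
  B0 = {m0, n0}
  B1 = {m2, n2}
  B2 = {m4, n3}
  B3 = {m7, n6}
  B4 = {m8, n8}
  B5 = {m6, n7}
  B6 = {m5, n5}
  B7 = {m1, n1}
  B8 = {m3, n4}
m0 ∈ B0, n0 ∈ B0 → same block

bisimilar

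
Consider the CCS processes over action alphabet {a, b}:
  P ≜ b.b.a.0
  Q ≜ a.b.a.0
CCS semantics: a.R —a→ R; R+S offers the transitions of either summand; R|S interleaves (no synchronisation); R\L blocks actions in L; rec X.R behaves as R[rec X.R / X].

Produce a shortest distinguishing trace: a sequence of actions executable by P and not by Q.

Reachable graph of P (4 states):
  p0 = b.b.a.0 ⊢ --b--▸ p1
  p1 = b.a.0 ⊢ --b--▸ p2
  p2 = a.0 ⊢ --a--▸ p3
  p3 = 0 ⊢ stopped
Reachable graph of Q (4 states):
  q0 = a.b.a.0 ⊢ --a--▸ q1
  q1 = b.a.0 ⊢ --b--▸ q2
  q2 = a.0 ⊢ --a--▸ q3
  q3 = 0 ⊢ stopped
Executing b from P (initial set {p0}):
  after b @ step 1: {p1}
  — P admits the full trace.
Executing b from Q (initial set {q0}):
  after b @ step 1: no successor for Q

b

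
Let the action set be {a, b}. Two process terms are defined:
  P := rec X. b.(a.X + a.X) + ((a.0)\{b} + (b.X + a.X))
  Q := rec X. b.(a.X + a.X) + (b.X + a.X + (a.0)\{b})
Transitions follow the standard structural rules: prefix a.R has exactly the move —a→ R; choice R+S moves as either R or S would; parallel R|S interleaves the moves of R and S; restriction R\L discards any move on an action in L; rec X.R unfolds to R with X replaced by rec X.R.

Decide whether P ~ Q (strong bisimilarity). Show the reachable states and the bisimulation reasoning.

LTS(P): 3 reachable states
  s0 = rec X. b.(a.X + a.X) + ((a.0)\{b} + (b.X + a.X)) → =a=> s0, =a=> s1, =b=> s0, =b=> s2
  s1 = 0\{b} → deadlocked
  s2 = a.(rec X. b.(a.X + a.X) + ((a.0)\{b} + (b.X + a.X))) + a.(rec X. b.(a.X + a.X) + ((a.0)\{b} + (b.X + a.X))) → =a=> s0
LTS(Q): 3 reachable states
  t0 = rec X. b.(a.X + a.X) + (b.X + a.X + (a.0)\{b}) → =a=> t0, =a=> t1, =b=> t0, =b=> t2
  t1 = 0\{b} → deadlocked
  t2 = a.(rec X. b.(a.X + a.X) + (b.X + a.X + (a.0)\{b})) + a.(rec X. b.(a.X + a.X) + (b.X + a.X + (a.0)\{b})) → =a=> t0
Bisimilarity quotient blocks:
  B0 = {s0, t0}
  B1 = {s1, t1}
  B2 = {s2, t2}
s0 ∈ B0, t0 ∈ B0 → same block

YES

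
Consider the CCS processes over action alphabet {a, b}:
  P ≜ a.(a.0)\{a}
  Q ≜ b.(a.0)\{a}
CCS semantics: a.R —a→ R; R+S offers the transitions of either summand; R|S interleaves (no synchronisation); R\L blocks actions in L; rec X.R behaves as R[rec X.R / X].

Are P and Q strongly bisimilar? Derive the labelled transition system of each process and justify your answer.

P's transition system — 2 states:
  s0 = a.(a.0)\{a} :: -a-> s1
  s1 = (a.0)\{a} :: deadlocked
Q's transition system — 2 states:
  t0 = b.(a.0)\{a} :: -b-> t1
  t1 = (a.0)\{a} :: deadlocked
Coarsest stable partition (strong bisimilarity classes):
  B0 = {s0}
  B1 = {s1, t1}
  B2 = {t0}
s0 ∈ B0, t0 ∈ B2 → different blocks

NO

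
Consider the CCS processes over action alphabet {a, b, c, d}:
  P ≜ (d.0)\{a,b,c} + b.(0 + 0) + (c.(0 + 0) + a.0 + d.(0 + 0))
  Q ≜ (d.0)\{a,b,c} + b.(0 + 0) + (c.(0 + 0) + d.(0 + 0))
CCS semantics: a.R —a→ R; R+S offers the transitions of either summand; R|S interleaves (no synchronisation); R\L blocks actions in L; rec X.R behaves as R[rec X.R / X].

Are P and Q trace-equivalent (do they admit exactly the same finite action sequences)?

NO — witness ⟨a⟩

Reachable graph of P (4 states):
  p0 = (d.0)\{a,b,c} + b.(0 + 0) + (c.(0 + 0) + a.0 + d.(0 + 0)) | -a-> p1, -b-> p2, -c-> p2, -d-> p2, -d-> p3
  p1 = 0 | deadlocked
  p2 = 0 + 0 | deadlocked
  p3 = 0\{a,b,c} | deadlocked
Reachable graph of Q (3 states):
  q0 = (d.0)\{a,b,c} + b.(0 + 0) + (c.(0 + 0) + d.(0 + 0)) | -b-> q1, -c-> q1, -d-> q1, -d-> q2
  q1 = 0 + 0 | deadlocked
  q2 = 0\{a,b,c} | deadlocked
Executing a from P (initial set {p0}):
  [1] a ⇒ {p1}
  — P admits the full trace.
Executing a from Q (initial set {q0}):
  [1] a ⇒ ∅ (Q stuck)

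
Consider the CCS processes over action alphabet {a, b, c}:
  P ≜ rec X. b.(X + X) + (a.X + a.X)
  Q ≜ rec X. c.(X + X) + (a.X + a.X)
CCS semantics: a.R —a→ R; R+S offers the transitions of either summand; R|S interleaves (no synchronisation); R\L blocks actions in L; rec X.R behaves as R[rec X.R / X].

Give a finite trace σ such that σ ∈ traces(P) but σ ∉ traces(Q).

LTS(P): 2 reachable states
  m0 = rec X. b.(X + X) + (a.X + a.X) | =a=> m0, =b=> m1
  m1 = (rec X. b.(X + X) + (a.X + a.X)) + (rec X. b.(X + X) + (a.X + a.X)) | =a=> m0, =b=> m1
LTS(Q): 2 reachable states
  n0 = rec X. c.(X + X) + (a.X + a.X) | =a=> n0, =c=> n1
  n1 = (rec X. c.(X + X) + (a.X + a.X)) + (rec X. c.(X + X) + (a.X + a.X)) | =a=> n0, =c=> n1
Trace ⟨b⟩ through P, begin at {m0}:
  [1] b ⇒ {m1}
  — P admits the full trace.
Trace ⟨b⟩ through Q, begin at {n0}:
  [1] b ⇒ ∅  — Q cannot continue

b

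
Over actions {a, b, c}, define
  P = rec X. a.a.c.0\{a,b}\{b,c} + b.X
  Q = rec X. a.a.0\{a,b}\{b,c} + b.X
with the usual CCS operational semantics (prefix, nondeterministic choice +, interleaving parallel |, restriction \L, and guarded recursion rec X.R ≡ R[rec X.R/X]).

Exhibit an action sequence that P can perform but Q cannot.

aac

Reachable graph of P (4 states):
  s0 = rec X. a.a.c.0\{a,b}\{b,c} + b.X ⊢ --a--▸ s1, --b--▸ s0
  s1 = a.c.0\{a,b}\{b,c} ⊢ --a--▸ s2
  s2 = c.0\{a,b}\{b,c} ⊢ --c--▸ s3
  s3 = 0\{a,b}\{b,c} ⊢ deadlocked
Reachable graph of Q (3 states):
  t0 = rec X. a.a.0\{a,b}\{b,c} + b.X ⊢ --a--▸ t1, --b--▸ t0
  t1 = a.0\{a,b}\{b,c} ⊢ --a--▸ t2
  t2 = 0\{a,b}\{b,c} ⊢ deadlocked
Run σ = ⟨aac⟩ on P: start {s0}
  after a @ step 1: {s1}
  after a @ step 2: {s2}
  after c @ step 3: {s3}
  — P admits the full trace.
Run σ = ⟨aac⟩ on Q: start {t0}
  after a @ step 1: {t1}
  after a @ step 2: {t2}
  after c @ step 3: ∅  — Q cannot continue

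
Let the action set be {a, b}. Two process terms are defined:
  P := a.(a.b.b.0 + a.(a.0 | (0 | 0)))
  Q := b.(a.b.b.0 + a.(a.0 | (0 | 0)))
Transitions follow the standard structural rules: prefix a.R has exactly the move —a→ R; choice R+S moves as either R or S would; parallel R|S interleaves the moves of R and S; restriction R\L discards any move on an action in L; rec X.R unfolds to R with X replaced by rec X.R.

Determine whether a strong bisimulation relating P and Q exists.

LTS(P): 7 reachable states
  s0 = a.(a.b.b.0 + a.(a.0 | (0 | 0))) has moves -a-> s1
  s1 = a.b.b.0 + a.(a.0 | (0 | 0)) has moves -a-> s2, -a-> s3
  s2 = a.0 | (0 | 0) has moves -a-> s4
  s3 = b.b.0 has moves -b-> s5
  s4 = 0 | (0 | 0) has moves (no moves)
  s5 = b.0 has moves -b-> s6
  s6 = 0 has moves (no moves)
LTS(Q): 7 reachable states
  t0 = b.(a.b.b.0 + a.(a.0 | (0 | 0))) has moves -b-> t1
  t1 = a.b.b.0 + a.(a.0 | (0 | 0)) has moves -a-> t2, -a-> t3
  t2 = a.0 | (0 | 0) has moves -a-> t4
  t3 = b.b.0 has moves -b-> t5
  t4 = 0 | (0 | 0) has moves (no moves)
  t5 = b.0 has moves -b-> t6
  t6 = 0 has moves (no moves)
Partition-refinement fixed point:
  B0 = {s0}
  B1 = {s1, t1}
  B2 = {s2, t2}
  B3 = {s4, s6, t4, t6}
  B4 = {s3, t3}
  B5 = {s5, t5}
  B6 = {t0}
s0 ∈ B0, t0 ∈ B6 → different blocks

not bisimilar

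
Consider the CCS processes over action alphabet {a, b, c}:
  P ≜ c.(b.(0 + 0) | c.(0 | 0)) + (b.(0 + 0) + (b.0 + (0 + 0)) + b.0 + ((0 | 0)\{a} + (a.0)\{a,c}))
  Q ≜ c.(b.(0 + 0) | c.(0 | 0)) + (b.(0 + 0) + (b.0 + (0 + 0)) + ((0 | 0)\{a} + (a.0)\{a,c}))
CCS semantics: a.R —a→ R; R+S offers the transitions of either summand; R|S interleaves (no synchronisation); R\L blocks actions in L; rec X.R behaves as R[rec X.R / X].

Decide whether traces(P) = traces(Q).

traces(P) = traces(Q)

Reachable graph of P (7 states):
  s0 = c.(b.(0 + 0) | c.(0 | 0)) + (b.(0 + 0) + (b.0 + (0 + 0)) + b.0 + ((0 | 0)\{a} + (a.0)\{a,c})) has moves =b=> s1, =b=> s2, =c=> s3
  s1 = 0 has moves stopped
  s2 = 0 + 0 has moves stopped
  s3 = b.(0 + 0) | c.(0 | 0) has moves =b=> s4, =c=> s5
  s4 = (0 + 0) | c.(0 | 0) has moves =c=> s6
  s5 = b.(0 + 0) | (0 | 0) has moves =b=> s6
  s6 = (0 + 0) | (0 | 0) has moves stopped
Reachable graph of Q (7 states):
  t0 = c.(b.(0 + 0) | c.(0 | 0)) + (b.(0 + 0) + (b.0 + (0 + 0)) + ((0 | 0)\{a} + (a.0)\{a,c})) has moves =b=> t1, =b=> t2, =c=> t3
  t1 = 0 has moves stopped
  t2 = 0 + 0 has moves stopped
  t3 = b.(0 + 0) | c.(0 | 0) has moves =b=> t4, =c=> t5
  t4 = (0 + 0) | c.(0 | 0) has moves =c=> t6
  t5 = b.(0 + 0) | (0 | 0) has moves =b=> t6
  t6 = (0 + 0) | (0 | 0) has moves stopped
Coarsest stable partition (strong bisimilarity classes):
  B0 = {s0, t0}
  B1 = {s1, s2, s6, t1, t2, t6}
  B2 = {s3, t3}
  B3 = {s5, t5}
  B4 = {s4, t4}
s0 ∈ B0, t0 ∈ B0 → same block
Bisimilar ⇒ trace-equivalent.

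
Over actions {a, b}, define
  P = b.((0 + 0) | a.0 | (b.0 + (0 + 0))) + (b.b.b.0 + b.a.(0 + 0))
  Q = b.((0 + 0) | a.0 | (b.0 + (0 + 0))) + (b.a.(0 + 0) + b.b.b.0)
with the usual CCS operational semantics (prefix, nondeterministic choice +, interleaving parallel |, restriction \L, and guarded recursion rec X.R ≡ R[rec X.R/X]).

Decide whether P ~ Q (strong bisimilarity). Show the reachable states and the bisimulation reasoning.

bisimilar

Reachable graph of P (10 states):
  s0 = b.((0 + 0) | a.0 | (b.0 + (0 + 0))) + (b.b.b.0 + b.a.(0 + 0)) → -b-> s1, -b-> s2, -b-> s3
  s1 = (0 + 0) | a.0 | (b.0 + (0 + 0)) → -a-> s4, -b-> s5
  s2 = a.(0 + 0) → -a-> s6
  s3 = b.b.0 → -b-> s7
  s4 = (0 + 0) | 0 | (b.0 + (0 + 0)) → -b-> s8
  s5 = (0 + 0) | a.0 | 0 → -a-> s8
  s6 = 0 + 0 → stopped
  s7 = b.0 → -b-> s9
  s8 = (0 + 0) | 0 | 0 → stopped
  s9 = 0 → stopped
Reachable graph of Q (10 states):
  t0 = b.((0 + 0) | a.0 | (b.0 + (0 + 0))) + (b.a.(0 + 0) + b.b.b.0) → -b-> t1, -b-> t2, -b-> t3
  t1 = (0 + 0) | a.0 | (b.0 + (0 + 0)) → -a-> t4, -b-> t5
  t2 = a.(0 + 0) → -a-> t6
  t3 = b.b.0 → -b-> t7
  t4 = (0 + 0) | 0 | (b.0 + (0 + 0)) → -b-> t8
  t5 = (0 + 0) | a.0 | 0 → -a-> t8
  t6 = 0 + 0 → stopped
  t7 = b.0 → -b-> t9
  t8 = (0 + 0) | 0 | 0 → stopped
  t9 = 0 → stopped
Partition-refinement fixed point:
  B0 = {s0, t0}
  B1 = {s3, t3}
  B2 = {s4, s7, t4, t7}
  B3 = {s6, s8, s9, t6, t8, t9}
  B4 = {s1, t1}
  B5 = {s2, s5, t2, t5}
s0 ∈ B0, t0 ∈ B0 → same block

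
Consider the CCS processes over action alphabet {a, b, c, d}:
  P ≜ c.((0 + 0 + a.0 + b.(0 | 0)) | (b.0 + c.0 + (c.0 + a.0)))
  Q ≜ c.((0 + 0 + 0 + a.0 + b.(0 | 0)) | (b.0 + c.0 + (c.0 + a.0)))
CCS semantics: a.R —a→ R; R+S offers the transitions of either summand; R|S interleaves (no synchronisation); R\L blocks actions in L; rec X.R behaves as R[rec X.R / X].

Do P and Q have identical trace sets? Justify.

LTS(P): 7 reachable states
  u0 = c.((0 + 0 + a.0 + b.(0 | 0)) | (b.0 + c.0 + (c.0 + a.0))) → =c=> u1
  u1 = (0 + 0 + a.0 + b.(0 | 0)) | (b.0 + c.0 + (c.0 + a.0)) → =a=> u2, =a=> u3, =b=> u2, =b=> u4, =c=> u2
  u2 = (0 + 0 + a.0 + b.(0 | 0)) | 0 → =a=> u5, =b=> u6
  u3 = 0 | (b.0 + c.0 + (c.0 + a.0)) → =a=> u5, =b=> u5, =c=> u5
  u4 = 0 | 0 | (b.0 + c.0 + (c.0 + a.0)) → =a=> u6, =b=> u6, =c=> u6
  u5 = 0 | 0 → ∅
  u6 = 0 | 0 | 0 → ∅
LTS(Q): 7 reachable states
  v0 = c.((0 + 0 + 0 + a.0 + b.(0 | 0)) | (b.0 + c.0 + (c.0 + a.0))) → =c=> v1
  v1 = (0 + 0 + 0 + a.0 + b.(0 | 0)) | (b.0 + c.0 + (c.0 + a.0)) → =a=> v2, =a=> v3, =b=> v2, =b=> v4, =c=> v2
  v2 = (0 + 0 + 0 + a.0 + b.(0 | 0)) | 0 → =a=> v5, =b=> v6
  v3 = 0 | (b.0 + c.0 + (c.0 + a.0)) → =a=> v5, =b=> v5, =c=> v5
  v4 = 0 | 0 | (b.0 + c.0 + (c.0 + a.0)) → =a=> v6, =b=> v6, =c=> v6
  v5 = 0 | 0 → ∅
  v6 = 0 | 0 | 0 → ∅
Bisimilarity quotient blocks:
  B0 = {u0, v0}
  B1 = {u1, v1}
  B2 = {u2, v2}
  B3 = {u5, u6, v5, v6}
  B4 = {u3, u4, v3, v4}
u0 ∈ B0, v0 ∈ B0 → same block
Bisimilar ⇒ trace-equivalent.

trace-equivalent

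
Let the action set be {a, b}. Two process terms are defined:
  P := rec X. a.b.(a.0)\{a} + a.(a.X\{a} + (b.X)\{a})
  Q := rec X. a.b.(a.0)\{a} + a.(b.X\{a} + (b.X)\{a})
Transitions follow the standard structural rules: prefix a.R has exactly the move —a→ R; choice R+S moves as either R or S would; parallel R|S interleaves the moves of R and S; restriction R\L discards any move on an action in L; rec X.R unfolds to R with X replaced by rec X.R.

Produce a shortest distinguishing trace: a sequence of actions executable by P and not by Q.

P's transition system — 5 states:
  u0 = rec X. a.b.(a.0)\{a} + a.(a.X\{a} + (b.X)\{a}) → --a--▸ u1, --a--▸ u2
  u1 = a.(rec X. a.b.(a.0)\{a} + a.(a.X\{a} + (b.X)\{a}))\{a} + (b.(rec X. a.b.(a.0)\{a} + a.(a.X\{a} + (b.X)\{a})))\{a} → --a--▸ u3, --b--▸ u3
  u2 = b.(a.0)\{a} → --b--▸ u4
  u3 = (rec X. a.b.(a.0)\{a} + a.(a.X\{a} + (b.X)\{a}))\{a} → ∅
  u4 = (a.0)\{a} → ∅
Q's transition system — 5 states:
  v0 = rec X. a.b.(a.0)\{a} + a.(b.X\{a} + (b.X)\{a}) → --a--▸ v1, --a--▸ v2
  v1 = b.(a.0)\{a} → --b--▸ v3
  v2 = b.(rec X. a.b.(a.0)\{a} + a.(b.X\{a} + (b.X)\{a}))\{a} + (b.(rec X. a.b.(a.0)\{a} + a.(b.X\{a} + (b.X)\{a})))\{a} → --b--▸ v4
  v3 = (a.0)\{a} → ∅
  v4 = (rec X. a.b.(a.0)\{a} + a.(b.X\{a} + (b.X)\{a}))\{a} → ∅
Executing aa from P (initial set {u0}):
  step 1 (a): {u1, u2}
  step 2 (a): {u3}
  ✓ P
Executing aa from Q (initial set {v0}):
  step 1 (a): {v1, v2}
  step 2 (a): no successor for Q

aa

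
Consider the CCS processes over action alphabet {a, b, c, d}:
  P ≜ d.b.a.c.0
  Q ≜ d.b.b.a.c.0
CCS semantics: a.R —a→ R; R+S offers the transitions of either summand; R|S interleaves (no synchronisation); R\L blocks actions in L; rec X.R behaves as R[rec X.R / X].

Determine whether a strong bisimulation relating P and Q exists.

P's transition system — 5 states:
  m0 = d.b.a.c.0 | =d=> m1
  m1 = b.a.c.0 | =b=> m2
  m2 = a.c.0 | =a=> m3
  m3 = c.0 | =c=> m4
  m4 = 0 | (no moves)
Q's transition system — 6 states:
  n0 = d.b.b.a.c.0 | =d=> n1
  n1 = b.b.a.c.0 | =b=> n2
  n2 = b.a.c.0 | =b=> n3
  n3 = a.c.0 | =a=> n4
  n4 = c.0 | =c=> n5
  n5 = 0 | (no moves)
Partition-refinement fixed point:
  B0 = {m0}
  B1 = {m1, n2}
  B2 = {m2, n3}
  B3 = {m3, n4}
  B4 = {m4, n5}
  B5 = {n0}
  B6 = {n1}
m0 ∈ B0, n0 ∈ B5 → different blocks

not bisimilar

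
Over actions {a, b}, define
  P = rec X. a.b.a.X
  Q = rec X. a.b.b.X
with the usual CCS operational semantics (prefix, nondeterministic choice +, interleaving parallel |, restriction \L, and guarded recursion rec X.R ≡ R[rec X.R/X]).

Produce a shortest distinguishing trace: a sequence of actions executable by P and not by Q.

aba

Reachable graph of P (3 states):
  p0 = rec X. a.b.a.X ⊢ =a=> p1
  p1 = b.a.(rec X. a.b.a.X) ⊢ =b=> p2
  p2 = a.(rec X. a.b.a.X) ⊢ =a=> p0
Reachable graph of Q (3 states):
  q0 = rec X. a.b.b.X ⊢ =a=> q1
  q1 = b.b.(rec X. a.b.b.X) ⊢ =b=> q2
  q2 = b.(rec X. a.b.b.X) ⊢ =b=> q0
Trace ⟨aba⟩ through P, begin at {p0}:
  step 1 (a): {p1}
  step 2 (b): {p2}
  step 3 (a): {p0}
  — P admits the full trace.
Trace ⟨aba⟩ through Q, begin at {q0}:
  step 1 (a): {q1}
  step 2 (b): {q2}
  step 3 (a): no successor for Q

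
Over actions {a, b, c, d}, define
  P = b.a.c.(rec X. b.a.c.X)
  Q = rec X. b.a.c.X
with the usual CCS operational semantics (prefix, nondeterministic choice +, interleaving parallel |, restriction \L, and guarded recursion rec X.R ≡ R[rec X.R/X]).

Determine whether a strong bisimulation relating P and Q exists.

P's transition system — 4 states:
  u0 = b.a.c.(rec X. b.a.c.X) | ··b··> u1
  u1 = a.c.(rec X. b.a.c.X) | ··a··> u2
  u2 = c.(rec X. b.a.c.X) | ··c··> u3
  u3 = rec X. b.a.c.X | ··b··> u1
Q's transition system — 3 states:
  v0 = rec X. b.a.c.X | ··b··> v1
  v1 = a.c.(rec X. b.a.c.X) | ··a··> v2
  v2 = c.(rec X. b.a.c.X) | ··c··> v0
Partition-refinement fixed point:
  B0 = {u0, u3, v0}
  B1 = {u1, v1}
  B2 = {u2, v2}
u0 ∈ B0, v0 ∈ B0 → same block

YES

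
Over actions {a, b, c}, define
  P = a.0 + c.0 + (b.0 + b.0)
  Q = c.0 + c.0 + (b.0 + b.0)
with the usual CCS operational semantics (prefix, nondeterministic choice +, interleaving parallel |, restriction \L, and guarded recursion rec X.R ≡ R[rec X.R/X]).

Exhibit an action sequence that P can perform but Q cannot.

LTS(P): 2 reachable states
  p0 = a.0 + c.0 + (b.0 + b.0) → ··a··> p1, ··b··> p1, ··c··> p1
  p1 = 0 → stopped
LTS(Q): 2 reachable states
  q0 = c.0 + c.0 + (b.0 + b.0) → ··b··> q1, ··c··> q1
  q1 = 0 → stopped
Run σ = ⟨a⟩ on P: start {p0}
  [1] a ⇒ {p1}
  — P admits the full trace.
Run σ = ⟨a⟩ on Q: start {q0}
  [1] a ⇒ no successor for Q

a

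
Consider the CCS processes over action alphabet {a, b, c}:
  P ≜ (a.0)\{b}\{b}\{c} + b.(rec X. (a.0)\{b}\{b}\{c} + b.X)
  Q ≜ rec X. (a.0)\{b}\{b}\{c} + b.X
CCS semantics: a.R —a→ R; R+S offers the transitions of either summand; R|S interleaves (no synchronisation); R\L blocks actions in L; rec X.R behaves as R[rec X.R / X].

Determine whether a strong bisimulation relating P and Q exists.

YES

LTS(P): 3 reachable states
  p0 = (a.0)\{b}\{b}\{c} + b.(rec X. (a.0)\{b}\{b}\{c} + b.X) ⊢ =a=> p1, =b=> p2
  p1 = 0\{b}\{b}\{c} ⊢ ·
  p2 = rec X. (a.0)\{b}\{b}\{c} + b.X ⊢ =a=> p1, =b=> p2
LTS(Q): 2 reachable states
  q0 = rec X. (a.0)\{b}\{b}\{c} + b.X ⊢ =a=> q1, =b=> q0
  q1 = 0\{b}\{b}\{c} ⊢ ·
Partition-refinement fixed point:
  B0 = {p0, p2, q0}
  B1 = {p1, q1}
p0 ∈ B0, q0 ∈ B0 → same block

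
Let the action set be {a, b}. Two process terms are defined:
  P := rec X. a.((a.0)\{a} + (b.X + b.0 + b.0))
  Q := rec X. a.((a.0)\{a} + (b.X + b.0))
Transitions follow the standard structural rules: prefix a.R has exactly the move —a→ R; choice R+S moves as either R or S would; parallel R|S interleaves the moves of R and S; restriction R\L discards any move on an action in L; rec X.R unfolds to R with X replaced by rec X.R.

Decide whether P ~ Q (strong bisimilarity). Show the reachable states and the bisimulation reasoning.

LTS(P): 3 reachable states
  m0 = rec X. a.((a.0)\{a} + (b.X + b.0 + b.0)) ⊢ —a→ m1
  m1 = (a.0)\{a} + (b.(rec X. a.((a.0)\{a} + (b.X + b.0 + b.0))) + b.0 + b.0) ⊢ —b→ m0, —b→ m2
  m2 = 0 ⊢ (no moves)
LTS(Q): 3 reachable states
  n0 = rec X. a.((a.0)\{a} + (b.X + b.0)) ⊢ —a→ n1
  n1 = (a.0)\{a} + (b.(rec X. a.((a.0)\{a} + (b.X + b.0))) + b.0) ⊢ —b→ n0, —b→ n2
  n2 = 0 ⊢ (no moves)
Coarsest stable partition (strong bisimilarity classes):
  B0 = {m0, n0}
  B1 = {m1, n1}
  B2 = {m2, n2}
m0 ∈ B0, n0 ∈ B0 → same block

YES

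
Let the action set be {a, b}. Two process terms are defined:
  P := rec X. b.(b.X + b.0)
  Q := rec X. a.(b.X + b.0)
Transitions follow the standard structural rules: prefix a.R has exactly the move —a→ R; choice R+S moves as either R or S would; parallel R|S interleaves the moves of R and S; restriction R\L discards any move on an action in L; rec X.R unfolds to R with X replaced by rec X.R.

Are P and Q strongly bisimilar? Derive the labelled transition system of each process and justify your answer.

P's transition system — 3 states:
  p0 = rec X. b.(b.X + b.0) :: --b--▸ p1
  p1 = b.(rec X. b.(b.X + b.0)) + b.0 :: --b--▸ p0, --b--▸ p2
  p2 = 0 :: ∅
Q's transition system — 3 states:
  q0 = rec X. a.(b.X + b.0) :: --a--▸ q1
  q1 = b.(rec X. a.(b.X + b.0)) + b.0 :: --b--▸ q0, --b--▸ q2
  q2 = 0 :: ∅
Coarsest stable partition (strong bisimilarity classes):
  B0 = {p0}
  B1 = {p1}
  B2 = {p2, q2}
  B3 = {q0}
  B4 = {q1}
p0 ∈ B0, q0 ∈ B3 → different blocks

P ≁ Q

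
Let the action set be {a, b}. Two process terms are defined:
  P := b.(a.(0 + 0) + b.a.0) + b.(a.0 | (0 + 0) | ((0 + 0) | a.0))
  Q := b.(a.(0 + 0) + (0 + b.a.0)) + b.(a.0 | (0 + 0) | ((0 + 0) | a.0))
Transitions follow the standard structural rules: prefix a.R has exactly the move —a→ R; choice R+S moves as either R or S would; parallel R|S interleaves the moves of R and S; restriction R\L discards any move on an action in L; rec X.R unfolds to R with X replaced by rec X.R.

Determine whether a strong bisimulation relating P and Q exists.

YES

Reachable graph of P (9 states):
  m0 = b.(a.(0 + 0) + b.a.0) + b.(a.0 | (0 + 0) | ((0 + 0) | a.0)) | -b-> m1, -b-> m2
  m1 = a.(0 + 0) + b.a.0 | -a-> m3, -b-> m4
  m2 = a.0 | (0 + 0) | ((0 + 0) | a.0) | -a-> m5, -a-> m6
  m3 = 0 + 0 | stopped
  m4 = a.0 | -a-> m7
  m5 = 0 | (0 + 0) | ((0 + 0) | a.0) | -a-> m8
  m6 = a.0 | (0 + 0) | ((0 + 0) | 0) | -a-> m8
  m7 = 0 | stopped
  m8 = 0 | (0 + 0) | ((0 + 0) | 0) | stopped
Reachable graph of Q (9 states):
  n0 = b.(a.(0 + 0) + (0 + b.a.0)) + b.(a.0 | (0 + 0) | ((0 + 0) | a.0)) | -b-> n1, -b-> n2
  n1 = a.(0 + 0) + (0 + b.a.0) | -a-> n3, -b-> n4
  n2 = a.0 | (0 + 0) | ((0 + 0) | a.0) | -a-> n5, -a-> n6
  n3 = 0 + 0 | stopped
  n4 = a.0 | -a-> n7
  n5 = 0 | (0 + 0) | ((0 + 0) | a.0) | -a-> n8
  n6 = a.0 | (0 + 0) | ((0 + 0) | 0) | -a-> n8
  n7 = 0 | stopped
  n8 = 0 | (0 + 0) | ((0 + 0) | 0) | stopped
Bisimilarity quotient blocks:
  B0 = {m0, n0}
  B1 = {m1, n1}
  B2 = {m3, m7, m8, n3, n7, n8}
  B3 = {m4, m5, m6, n4, n5, n6}
  B4 = {m2, n2}
m0 ∈ B0, n0 ∈ B0 → same block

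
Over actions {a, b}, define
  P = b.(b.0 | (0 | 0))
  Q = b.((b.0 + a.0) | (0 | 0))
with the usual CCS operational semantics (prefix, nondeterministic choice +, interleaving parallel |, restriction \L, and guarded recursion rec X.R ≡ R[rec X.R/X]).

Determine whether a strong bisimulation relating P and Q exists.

not bisimilar

Reachable graph of P (3 states):
  p0 = b.(b.0 | (0 | 0)) :: ··b··> p1
  p1 = b.0 | (0 | 0) :: ··b··> p2
  p2 = 0 | (0 | 0) :: ∅
Reachable graph of Q (3 states):
  q0 = b.((b.0 + a.0) | (0 | 0)) :: ··b··> q1
  q1 = (b.0 + a.0) | (0 | 0) :: ··a··> q2, ··b··> q2
  q2 = 0 | (0 | 0) :: ∅
Bisimilarity quotient blocks:
  B0 = {p0}
  B1 = {p1}
  B2 = {p2, q2}
  B3 = {q0}
  B4 = {q1}
p0 ∈ B0, q0 ∈ B3 → different blocks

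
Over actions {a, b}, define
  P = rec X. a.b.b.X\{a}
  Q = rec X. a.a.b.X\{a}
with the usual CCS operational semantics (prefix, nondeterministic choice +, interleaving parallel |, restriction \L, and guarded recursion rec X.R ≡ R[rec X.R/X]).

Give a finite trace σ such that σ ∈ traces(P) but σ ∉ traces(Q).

P's transition system — 4 states:
  p0 = rec X. a.b.b.X\{a} has moves —a→ p1
  p1 = b.b.(rec X. a.b.b.X\{a})\{a} has moves —b→ p2
  p2 = b.(rec X. a.b.b.X\{a})\{a} has moves —b→ p3
  p3 = (rec X. a.b.b.X\{a})\{a} has moves (no moves)
Q's transition system — 4 states:
  q0 = rec X. a.a.b.X\{a} has moves —a→ q1
  q1 = a.b.(rec X. a.a.b.X\{a})\{a} has moves —a→ q2
  q2 = b.(rec X. a.a.b.X\{a})\{a} has moves —b→ q3
  q3 = (rec X. a.a.b.X\{a})\{a} has moves (no moves)
Run σ = ⟨ab⟩ on P: start {p0}
  [1] a ⇒ {p1}
  [2] b ⇒ {p2}
  — P admits the full trace.
Run σ = ⟨ab⟩ on Q: start {q0}
  [1] a ⇒ {q1}
  [2] b ⇒ ∅  — Q cannot continue

ab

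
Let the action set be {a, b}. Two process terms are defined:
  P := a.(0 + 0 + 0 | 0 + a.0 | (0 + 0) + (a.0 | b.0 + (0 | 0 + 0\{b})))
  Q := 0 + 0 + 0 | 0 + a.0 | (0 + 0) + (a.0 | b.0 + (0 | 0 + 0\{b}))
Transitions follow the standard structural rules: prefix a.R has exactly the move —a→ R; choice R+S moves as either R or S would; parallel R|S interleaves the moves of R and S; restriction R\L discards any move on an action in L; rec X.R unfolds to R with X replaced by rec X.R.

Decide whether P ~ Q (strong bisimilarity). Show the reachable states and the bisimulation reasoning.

NO

Reachable graph of P (6 states):
  u0 = a.(0 + 0 + 0 | 0 + a.0 | (0 + 0) + (a.0 | b.0 + (0 | 0 + 0\{b}))) → --a--▸ u1
  u1 = 0 + 0 + 0 | 0 + a.0 | (0 + 0) + (a.0 | b.0 + (0 | 0 + 0\{b})) → --a--▸ u2, --a--▸ u3, --b--▸ u4
  u2 = 0 | (0 + 0) → ·
  u3 = 0 | b.0 → --b--▸ u5
  u4 = a.0 | 0 → --a--▸ u5
  u5 = 0 | 0 → ·
Reachable graph of Q (5 states):
  v0 = 0 + 0 + 0 | 0 + a.0 | (0 + 0) + (a.0 | b.0 + (0 | 0 + 0\{b})) → --a--▸ v1, --a--▸ v2, --b--▸ v3
  v1 = 0 | (0 + 0) → ·
  v2 = 0 | b.0 → --b--▸ v4
  v3 = a.0 | 0 → --a--▸ v4
  v4 = 0 | 0 → ·
Partition-refinement fixed point:
  B0 = {u0}
  B1 = {u1, v0}
  B2 = {u3, v2}
  B3 = {u2, u5, v1, v4}
  B4 = {u4, v3}
u0 ∈ B0, v0 ∈ B1 → different blocks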